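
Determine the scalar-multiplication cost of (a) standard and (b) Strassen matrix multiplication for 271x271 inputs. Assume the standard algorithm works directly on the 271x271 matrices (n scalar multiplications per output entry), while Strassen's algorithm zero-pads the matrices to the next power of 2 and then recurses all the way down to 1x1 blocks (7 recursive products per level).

Matrix multiplication for 271x271 matrices:

Strassen's algorithm requires power-of-2 dimensions. Pad 271x271 to 512x512 (next power of 2).

Standard algorithm: 271^3 = 19902511 multiplications
Strassen's algorithm: 7^(log2(512)) = 7^9 = 40353607 multiplications
Difference: 19902511 - 40353607 = -20451096 (Strassen uses MORE here due to padding overhead — for small or just-over-power-of-2 n, padding can outweigh the per-level savings)

Standard: 19902511 multiplications (271^3). Strassen: 40353607 multiplications (7^9, after padding to 512x512). Strassen reduces 8 recursive multiplications to 7 at each level.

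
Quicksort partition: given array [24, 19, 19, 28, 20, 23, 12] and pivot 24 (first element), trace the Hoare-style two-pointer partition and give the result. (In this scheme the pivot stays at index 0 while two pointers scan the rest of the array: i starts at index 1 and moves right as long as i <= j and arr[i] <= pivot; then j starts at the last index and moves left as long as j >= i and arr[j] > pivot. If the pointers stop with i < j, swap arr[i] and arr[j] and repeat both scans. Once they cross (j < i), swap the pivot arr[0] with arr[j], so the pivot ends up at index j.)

Hoare-style two-pointer partition with pivot = 24:

Initial array: [24, 19, 19, 28, 20, 23, 12]

Pointers start at i = 1, j = 6.
i stops at index 3 (arr[3]=28 > 24), j stops at index 6 (arr[6]=12 <= 24): swap arr[3] and arr[6], array becomes [24, 19, 19, 12, 20, 23, 28]
i ends at 6, j ends at 5: the pointers have crossed (j < i), so scanning stops.

Swap pivot arr[0] with arr[5] to place pivot at position 5: [23, 19, 19, 12, 20, 24, 28]
Pivot position: 5

After partitioning with pivot 24, the array becomes [23, 19, 19, 12, 20, 24, 28]. The pivot is placed at index 5. All elements to the left of the pivot are <= 24, and all elements to the right are > 24.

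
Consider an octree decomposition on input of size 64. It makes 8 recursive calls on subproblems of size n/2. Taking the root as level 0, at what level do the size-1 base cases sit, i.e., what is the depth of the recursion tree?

For divide and conquer with division factor 2:

Problem sizes at each level:
Level 0: 64
Level 1: 32
Level 2: 16
Level 3: 8
Level 4: 4
Level 5: 2
Level 6: 1

The root is level 0 and the size-1 base case is level 6 (the tree spans levels 0 through 6, i.e. 7 levels counting the root), so the depth is the number of divisions: log_2(64) = 6

The recursion tree depth is log_2(64) = 6. At each level, the problem size is divided by 2, so it takes 6 divisions to reduce to a base case of size 1. The algorithm makes 8 recursive calls at each level.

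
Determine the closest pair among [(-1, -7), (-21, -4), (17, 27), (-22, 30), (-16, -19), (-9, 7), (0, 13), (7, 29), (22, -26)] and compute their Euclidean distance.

Computing all pairwise distances among 9 points:

d((-1, -7), (-21, -4)) = 20.2237
d((-1, -7), (17, 27)) = 38.4708
d((-1, -7), (-22, 30)) = 42.5441
d((-1, -7), (-16, -19)) = 19.2094
d((-1, -7), (-9, 7)) = 16.1245
d((-1, -7), (0, 13)) = 20.025
d((-1, -7), (7, 29)) = 36.8782
d((-1, -7), (22, -26)) = 29.8329
d((-21, -4), (17, 27)) = 49.0408
d((-21, -4), (-22, 30)) = 34.0147
d((-21, -4), (-16, -19)) = 15.8114
d((-21, -4), (-9, 7)) = 16.2788
d((-21, -4), (0, 13)) = 27.0185
d((-21, -4), (7, 29)) = 43.2782
d((-21, -4), (22, -26)) = 48.3011
d((17, 27), (-22, 30)) = 39.1152
d((17, 27), (-16, -19)) = 56.6127
d((17, 27), (-9, 7)) = 32.8024
d((17, 27), (0, 13)) = 22.0227
d((17, 27), (7, 29)) = 10.198 <-- minimum
d((17, 27), (22, -26)) = 53.2353
d((-22, 30), (-16, -19)) = 49.366
d((-22, 30), (-9, 7)) = 26.4197
d((-22, 30), (0, 13)) = 27.8029
d((-22, 30), (7, 29)) = 29.0172
d((-22, 30), (22, -26)) = 71.218
d((-16, -19), (-9, 7)) = 26.9258
d((-16, -19), (0, 13)) = 35.7771
d((-16, -19), (7, 29)) = 53.2259
d((-16, -19), (22, -26)) = 38.6394
d((-9, 7), (0, 13)) = 10.8167
d((-9, 7), (7, 29)) = 27.2029
d((-9, 7), (22, -26)) = 45.2769
d((0, 13), (7, 29)) = 17.4642
d((0, 13), (22, -26)) = 44.7772
d((7, 29), (22, -26)) = 57.0088

Closest pair: (17, 27) and (7, 29) with distance 10.198

The closest pair is (17, 27) and (7, 29) with Euclidean distance 10.198. For 9 points, brute-force pairwise comparison is shown above. For large n, the divide-and-conquer algorithm (sort by x, recurse on halves, check the dividing strip) achieves O(n log n).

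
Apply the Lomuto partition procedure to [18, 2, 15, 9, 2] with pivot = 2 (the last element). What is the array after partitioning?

Lomuto partition with pivot = 2:

Initial array: [18, 2, 15, 9, 2]

arr[0]=18 > 2: no swap
arr[1]=2 <= 2: swap with position 0, array becomes [2, 18, 15, 9, 2]
arr[2]=15 > 2: no swap
arr[3]=9 > 2: no swap

Place pivot at position 1: [2, 2, 15, 9, 18]
Pivot position: 1

After partitioning with pivot 2, the array becomes [2, 2, 15, 9, 18]. The pivot is placed at index 1. All elements to the left of the pivot are <= 2, and all elements to the right are > 2.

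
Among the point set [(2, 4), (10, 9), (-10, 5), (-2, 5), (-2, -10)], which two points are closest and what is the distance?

Computing all pairwise distances among 5 points:

d((2, 4), (10, 9)) = 9.434
d((2, 4), (-10, 5)) = 12.0416
d((2, 4), (-2, 5)) = 4.1231 <-- minimum
d((2, 4), (-2, -10)) = 14.5602
d((10, 9), (-10, 5)) = 20.3961
d((10, 9), (-2, 5)) = 12.6491
d((10, 9), (-2, -10)) = 22.4722
d((-10, 5), (-2, 5)) = 8.0
d((-10, 5), (-2, -10)) = 17.0
d((-2, 5), (-2, -10)) = 15.0

Closest pair: (2, 4) and (-2, 5) with distance 4.1231

The closest pair is (2, 4) and (-2, 5) with Euclidean distance 4.1231. For 5 points, brute-force pairwise comparison is shown above. For large n, the divide-and-conquer algorithm (sort by x, recurse on halves, check the dividing strip) achieves O(n log n).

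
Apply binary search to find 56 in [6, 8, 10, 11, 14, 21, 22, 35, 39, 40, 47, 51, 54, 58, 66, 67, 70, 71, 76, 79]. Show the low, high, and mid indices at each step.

Binary search for 56 in [6, 8, 10, 11, 14, 21, 22, 35, 39, 40, 47, 51, 54, 58, 66, 67, 70, 71, 76, 79]:

lo=0, hi=19, mid=9, arr[mid]=40 -> 40 < 56, search right half
lo=10, hi=19, mid=14, arr[mid]=66 -> 66 > 56, search left half
lo=10, hi=13, mid=11, arr[mid]=51 -> 51 < 56, search right half
lo=12, hi=13, mid=12, arr[mid]=54 -> 54 < 56, search right half
lo=13, hi=13, mid=13, arr[mid]=58 -> 58 > 56, search left half
lo=13 > hi=12, target 56 not found

Binary search determines that 56 is not in the array after 5 comparisons. The search space was exhausted without finding the target.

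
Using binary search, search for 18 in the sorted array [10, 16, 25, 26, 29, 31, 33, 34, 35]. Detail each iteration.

Binary search for 18 in [10, 16, 25, 26, 29, 31, 33, 34, 35]:

lo=0, hi=8, mid=4, arr[mid]=29 -> 29 > 18, search left half
lo=0, hi=3, mid=1, arr[mid]=16 -> 16 < 18, search right half
lo=2, hi=3, mid=2, arr[mid]=25 -> 25 > 18, search left half
lo=2 > hi=1, target 18 not found

Binary search determines that 18 is not in the array after 3 comparisons. The search space was exhausted without finding the target.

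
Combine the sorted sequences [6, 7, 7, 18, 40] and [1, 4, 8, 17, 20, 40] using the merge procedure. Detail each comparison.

Merging process:

Compare 6 vs 1: take 1 from right. Merged: [1]
Compare 6 vs 4: take 4 from right. Merged: [1, 4]
Compare 6 vs 8: take 6 from left. Merged: [1, 4, 6]
Compare 7 vs 8: take 7 from left. Merged: [1, 4, 6, 7]
Compare 7 vs 8: take 7 from left. Merged: [1, 4, 6, 7, 7]
Compare 18 vs 8: take 8 from right. Merged: [1, 4, 6, 7, 7, 8]
Compare 18 vs 17: take 17 from right. Merged: [1, 4, 6, 7, 7, 8, 17]
Compare 18 vs 20: take 18 from left. Merged: [1, 4, 6, 7, 7, 8, 17, 18]
Compare 40 vs 20: take 20 from right. Merged: [1, 4, 6, 7, 7, 8, 17, 18, 20]
Compare 40 vs 40: take 40 from left. Merged: [1, 4, 6, 7, 7, 8, 17, 18, 20, 40]
Append remaining from right: [40]. Merged: [1, 4, 6, 7, 7, 8, 17, 18, 20, 40, 40]

Final merged array: [1, 4, 6, 7, 7, 8, 17, 18, 20, 40, 40]
Total comparisons: 10

The merged array is [1, 4, 6, 7, 7, 8, 17, 18, 20, 40, 40], requiring 10 comparisons. The merge step runs in O(n) time where n is the total number of elements.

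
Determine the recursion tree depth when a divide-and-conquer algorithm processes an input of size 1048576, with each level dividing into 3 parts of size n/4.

For divide and conquer with division factor 4:

Problem sizes at each level:
Level 0: 1048576
Level 1: 262144
Level 2: 65536
Level 3: 16384
Level 4: 4096
Level 5: 1024
Level 6: 256
Level 7: 64
Level 8: 16
Level 9: 4
Level 10: 1

The root is level 0 and the size-1 base case is level 10 (the tree spans levels 0 through 10, i.e. 11 levels counting the root), so the depth is the number of divisions: log_4(1048576) = 10

The recursion tree depth is log_4(1048576) = 10. At each level, the problem size is divided by 4, so it takes 10 divisions to reduce to a base case of size 1. The algorithm makes 3 recursive calls at each level.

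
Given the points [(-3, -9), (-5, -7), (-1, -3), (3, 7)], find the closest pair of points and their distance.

Computing all pairwise distances among 4 points:

d((-3, -9), (-5, -7)) = 2.8284 <-- minimum
d((-3, -9), (-1, -3)) = 6.3246
d((-3, -9), (3, 7)) = 17.088
d((-5, -7), (-1, -3)) = 5.6569
d((-5, -7), (3, 7)) = 16.1245
d((-1, -3), (3, 7)) = 10.7703

Closest pair: (-3, -9) and (-5, -7) with distance 2.8284

The closest pair is (-3, -9) and (-5, -7) with Euclidean distance 2.8284. For 4 points, brute-force pairwise comparison is shown above. For large n, the divide-and-conquer algorithm (sort by x, recurse on halves, check the dividing strip) achieves O(n log n).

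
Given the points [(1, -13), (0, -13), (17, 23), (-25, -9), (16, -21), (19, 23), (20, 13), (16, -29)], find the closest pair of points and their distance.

Computing all pairwise distances among 8 points:

d((1, -13), (0, -13)) = 1.0 <-- minimum
d((1, -13), (17, 23)) = 39.3954
d((1, -13), (-25, -9)) = 26.3059
d((1, -13), (16, -21)) = 17.0
d((1, -13), (19, 23)) = 40.2492
d((1, -13), (20, 13)) = 32.2025
d((1, -13), (16, -29)) = 21.9317
d((0, -13), (17, 23)) = 39.8121
d((0, -13), (-25, -9)) = 25.318
d((0, -13), (16, -21)) = 17.8885
d((0, -13), (19, 23)) = 40.7063
d((0, -13), (20, 13)) = 32.8024
d((0, -13), (16, -29)) = 22.6274
d((17, 23), (-25, -9)) = 52.8015
d((17, 23), (16, -21)) = 44.0114
d((17, 23), (19, 23)) = 2.0
d((17, 23), (20, 13)) = 10.4403
d((17, 23), (16, -29)) = 52.0096
d((-25, -9), (16, -21)) = 42.72
d((-25, -9), (19, 23)) = 54.4059
d((-25, -9), (20, 13)) = 50.0899
d((-25, -9), (16, -29)) = 45.618
d((16, -21), (19, 23)) = 44.1022
d((16, -21), (20, 13)) = 34.2345
d((16, -21), (16, -29)) = 8.0
d((19, 23), (20, 13)) = 10.0499
d((19, 23), (16, -29)) = 52.0865
d((20, 13), (16, -29)) = 42.19

Closest pair: (1, -13) and (0, -13) with distance 1.0

The closest pair is (1, -13) and (0, -13) with Euclidean distance 1.0. For 8 points, brute-force pairwise comparison is shown above. For large n, the divide-and-conquer algorithm (sort by x, recurse on halves, check the dividing strip) achieves O(n log n).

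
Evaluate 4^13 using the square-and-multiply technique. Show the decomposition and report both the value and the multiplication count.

Computing 4^13 by squaring (build up from 4^1; each line after the first costs one multiplication):

4^1 = 4
4^2 = (4^1)^2 = 4^2 = 16
4^3 = 4 * 4^2 = 4 * 16 = 64
4^6 = (4^3)^2 = 64^2 = 4096
4^12 = (4^6)^2 = 4096^2 = 16777216
4^13 = 4 * 4^12 = 4 * 16777216 = 67108864

Result: 67108864
Multiplications needed: 5 (5 lines after 4^1)

4^13 = 67108864. Using exponentiation by squaring, this requires 5 multiplications. The key idea: if the exponent is even, square the half-power; if odd, multiply by the base once.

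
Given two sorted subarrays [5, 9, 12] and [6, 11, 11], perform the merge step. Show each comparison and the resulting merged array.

Merging process:

Compare 5 vs 6: take 5 from left. Merged: [5]
Compare 9 vs 6: take 6 from right. Merged: [5, 6]
Compare 9 vs 11: take 9 from left. Merged: [5, 6, 9]
Compare 12 vs 11: take 11 from right. Merged: [5, 6, 9, 11]
Compare 12 vs 11: take 11 from right. Merged: [5, 6, 9, 11, 11]
Append remaining from left: [12]. Merged: [5, 6, 9, 11, 11, 12]

Final merged array: [5, 6, 9, 11, 11, 12]
Total comparisons: 5

The merged array is [5, 6, 9, 11, 11, 12], requiring 5 comparisons. The merge step runs in O(n) time where n is the total number of elements.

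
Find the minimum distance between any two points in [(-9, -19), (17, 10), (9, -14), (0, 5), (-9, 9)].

Computing all pairwise distances among 5 points:

d((-9, -19), (17, 10)) = 38.9487
d((-9, -19), (9, -14)) = 18.6815
d((-9, -19), (0, 5)) = 25.632
d((-9, -19), (-9, 9)) = 28.0
d((17, 10), (9, -14)) = 25.2982
d((17, 10), (0, 5)) = 17.72
d((17, 10), (-9, 9)) = 26.0192
d((9, -14), (0, 5)) = 21.0238
d((9, -14), (-9, 9)) = 29.2062
d((0, 5), (-9, 9)) = 9.8489 <-- minimum

Closest pair: (0, 5) and (-9, 9) with distance 9.8489

The closest pair is (0, 5) and (-9, 9) with Euclidean distance 9.8489. For 5 points, brute-force pairwise comparison is shown above. For large n, the divide-and-conquer algorithm (sort by x, recurse on halves, check the dividing strip) achieves O(n log n).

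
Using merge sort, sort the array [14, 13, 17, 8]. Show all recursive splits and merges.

Merge sort trace:

Split: [14, 13, 17, 8] -> [14, 13] and [17, 8]
  Split: [14, 13] -> [14] and [13]
  Merge: [14] + [13] -> [13, 14]
  Split: [17, 8] -> [17] and [8]
  Merge: [17] + [8] -> [8, 17]
Merge: [13, 14] + [8, 17] -> [8, 13, 14, 17]

Final sorted array: [8, 13, 14, 17]

The merge sort proceeds by recursively splitting the array and merging sorted halves.
After all merges, the sorted array is [8, 13, 14, 17].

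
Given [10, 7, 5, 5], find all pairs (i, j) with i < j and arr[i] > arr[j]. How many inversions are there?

Finding inversions in [10, 7, 5, 5]:

(0, 1): arr[0]=10 > arr[1]=7
(0, 2): arr[0]=10 > arr[2]=5
(0, 3): arr[0]=10 > arr[3]=5
(1, 2): arr[1]=7 > arr[2]=5
(1, 3): arr[1]=7 > arr[3]=5

Total inversions: 5

The array has 5 inversion(s): (0,1), (0,2), (0,3), (1,2), (1,3). Each pair (i,j) satisfies i < j and arr[i] > arr[j].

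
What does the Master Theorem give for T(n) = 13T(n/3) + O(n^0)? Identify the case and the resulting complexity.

Master Theorem for T(n) = 13T(n/3) + O(n^0):

a = 13, b = 3, c = 0
log_b(a) = log_3(13) = 2.3347

Case 1: c = 0 < log_3(13) = 2.3347
T(n) = O(n^(log_3 13))

For T(n) = 13T(n/3) + O(n^0): log_3(13) = 2.3347. This is Case 1 of the Master Theorem (c < log_b(a), work dominated by leaves), giving O(n^(log_3 13)).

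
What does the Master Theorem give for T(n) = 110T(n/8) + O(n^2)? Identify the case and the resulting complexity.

Master Theorem for T(n) = 110T(n/8) + O(n^2):

a = 110, b = 8, c = 2
log_b(a) = log_8(110) = 2.2605

Case 1: c = 2 < log_8(110) = 2.2605
T(n) = O(n^(log_8 110))

For T(n) = 110T(n/8) + O(n^2): log_8(110) = 2.2605. This is Case 1 of the Master Theorem (c < log_b(a), work dominated by leaves), giving O(n^(log_8 110)).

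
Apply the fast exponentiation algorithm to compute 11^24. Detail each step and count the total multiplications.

Computing 11^24 by squaring (build up from 11^1; each line after the first costs one multiplication):

11^1 = 11
11^2 = (11^1)^2 = 11^2 = 121
11^3 = 11 * 11^2 = 11 * 121 = 1331
11^6 = (11^3)^2 = 1331^2 = 1771561
11^12 = (11^6)^2 = 1771561^2 = 3138428376721
11^24 = (11^12)^2 = 3138428376721^2 = 9849732675807611094711841

Result: 9849732675807611094711841
Multiplications needed: 5 (5 lines after 11^1)

11^24 = 9849732675807611094711841. Using exponentiation by squaring, this requires 5 multiplications. The key idea: if the exponent is even, square the half-power; if odd, multiply by the base once.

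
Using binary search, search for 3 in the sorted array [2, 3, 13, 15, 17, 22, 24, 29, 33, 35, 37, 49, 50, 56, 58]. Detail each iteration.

Binary search for 3 in [2, 3, 13, 15, 17, 22, 24, 29, 33, 35, 37, 49, 50, 56, 58]:

lo=0, hi=14, mid=7, arr[mid]=29 -> 29 > 3, search left half
lo=0, hi=6, mid=3, arr[mid]=15 -> 15 > 3, search left half
lo=0, hi=2, mid=1, arr[mid]=3 -> Found target at index 1!

Binary search finds 3 at index 1 after 3 comparisons. The search repeatedly halves the search space by comparing with the middle element.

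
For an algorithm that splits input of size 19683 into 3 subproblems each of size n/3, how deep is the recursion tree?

For divide and conquer with division factor 3:

Problem sizes at each level:
Level 0: 19683
Level 1: 6561
Level 2: 2187
Level 3: 729
Level 4: 243
Level 5: 81
Level 6: 27
Level 7: 9
Level 8: 3
Level 9: 1

The root is level 0 and the size-1 base case is level 9 (the tree spans levels 0 through 9, i.e. 10 levels counting the root), so the depth is the number of divisions: log_3(19683) = 9

The recursion tree depth is log_3(19683) = 9. At each level, the problem size is divided by 3, so it takes 9 divisions to reduce to a base case of size 1. The algorithm makes 3 recursive calls at each level.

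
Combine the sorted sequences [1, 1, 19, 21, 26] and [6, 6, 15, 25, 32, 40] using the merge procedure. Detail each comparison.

Merging process:

Compare 1 vs 6: take 1 from left. Merged: [1]
Compare 1 vs 6: take 1 from left. Merged: [1, 1]
Compare 19 vs 6: take 6 from right. Merged: [1, 1, 6]
Compare 19 vs 6: take 6 from right. Merged: [1, 1, 6, 6]
Compare 19 vs 15: take 15 from right. Merged: [1, 1, 6, 6, 15]
Compare 19 vs 25: take 19 from left. Merged: [1, 1, 6, 6, 15, 19]
Compare 21 vs 25: take 21 from left. Merged: [1, 1, 6, 6, 15, 19, 21]
Compare 26 vs 25: take 25 from right. Merged: [1, 1, 6, 6, 15, 19, 21, 25]
Compare 26 vs 32: take 26 from left. Merged: [1, 1, 6, 6, 15, 19, 21, 25, 26]
Append remaining from right: [32, 40]. Merged: [1, 1, 6, 6, 15, 19, 21, 25, 26, 32, 40]

Final merged array: [1, 1, 6, 6, 15, 19, 21, 25, 26, 32, 40]
Total comparisons: 9

The merged array is [1, 1, 6, 6, 15, 19, 21, 25, 26, 32, 40], requiring 9 comparisons. The merge step runs in O(n) time where n is the total number of elements.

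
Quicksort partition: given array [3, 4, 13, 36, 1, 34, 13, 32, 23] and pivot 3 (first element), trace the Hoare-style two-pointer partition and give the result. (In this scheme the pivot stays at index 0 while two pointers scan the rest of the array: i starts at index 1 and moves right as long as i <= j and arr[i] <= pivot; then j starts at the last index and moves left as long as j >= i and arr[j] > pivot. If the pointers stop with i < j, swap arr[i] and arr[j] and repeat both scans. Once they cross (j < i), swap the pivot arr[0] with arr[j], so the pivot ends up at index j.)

Hoare-style two-pointer partition with pivot = 3:

Initial array: [3, 4, 13, 36, 1, 34, 13, 32, 23]

Pointers start at i = 1, j = 8.
i stops at index 1 (arr[1]=4 > 3), j stops at index 4 (arr[4]=1 <= 3): swap arr[1] and arr[4], array becomes [3, 1, 13, 36, 4, 34, 13, 32, 23]
i ends at 2, j ends at 1: the pointers have crossed (j < i), so scanning stops.

Swap pivot arr[0] with arr[1] to place pivot at position 1: [1, 3, 13, 36, 4, 34, 13, 32, 23]
Pivot position: 1

After partitioning with pivot 3, the array becomes [1, 3, 13, 36, 4, 34, 13, 32, 23]. The pivot is placed at index 1. All elements to the left of the pivot are <= 3, and all elements to the right are > 3.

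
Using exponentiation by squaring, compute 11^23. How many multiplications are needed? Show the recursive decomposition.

Computing 11^23 by squaring (build up from 11^1; each line after the first costs one multiplication):

11^1 = 11
11^2 = (11^1)^2 = 11^2 = 121
11^4 = (11^2)^2 = 121^2 = 14641
11^5 = 11 * 11^4 = 11 * 14641 = 161051
11^10 = (11^5)^2 = 161051^2 = 25937424601
11^11 = 11 * 11^10 = 11 * 25937424601 = 285311670611
11^22 = (11^11)^2 = 285311670611^2 = 81402749386839761113321
11^23 = 11 * 11^22 = 11 * 81402749386839761113321 = 895430243255237372246531

Result: 895430243255237372246531
Multiplications needed: 7 (7 lines after 11^1)

11^23 = 895430243255237372246531. Using exponentiation by squaring, this requires 7 multiplications. The key idea: if the exponent is even, square the half-power; if odd, multiply by the base once.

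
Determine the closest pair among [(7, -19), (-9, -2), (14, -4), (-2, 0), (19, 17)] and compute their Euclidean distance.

Computing all pairwise distances among 5 points:

d((7, -19), (-9, -2)) = 23.3452
d((7, -19), (14, -4)) = 16.5529
d((7, -19), (-2, 0)) = 21.0238
d((7, -19), (19, 17)) = 37.9473
d((-9, -2), (14, -4)) = 23.0868
d((-9, -2), (-2, 0)) = 7.2801 <-- minimum
d((-9, -2), (19, 17)) = 33.8378
d((14, -4), (-2, 0)) = 16.4924
d((14, -4), (19, 17)) = 21.587
d((-2, 0), (19, 17)) = 27.0185

Closest pair: (-9, -2) and (-2, 0) with distance 7.2801

The closest pair is (-9, -2) and (-2, 0) with Euclidean distance 7.2801. For 5 points, brute-force pairwise comparison is shown above. For large n, the divide-and-conquer algorithm (sort by x, recurse on halves, check the dividing strip) achieves O(n log n).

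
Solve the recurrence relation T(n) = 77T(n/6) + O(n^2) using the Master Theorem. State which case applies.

Master Theorem for T(n) = 77T(n/6) + O(n^2):

a = 77, b = 6, c = 2
log_b(a) = log_6(77) = 2.4243

Case 1: c = 2 < log_6(77) = 2.4243
T(n) = O(n^(log_6 77))

For T(n) = 77T(n/6) + O(n^2): log_6(77) = 2.4243. This is Case 1 of the Master Theorem (c < log_b(a), work dominated by leaves), giving O(n^(log_6 77)).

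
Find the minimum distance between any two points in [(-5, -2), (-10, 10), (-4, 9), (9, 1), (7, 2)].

Computing all pairwise distances among 5 points:

d((-5, -2), (-10, 10)) = 13.0
d((-5, -2), (-4, 9)) = 11.0454
d((-5, -2), (9, 1)) = 14.3178
d((-5, -2), (7, 2)) = 12.6491
d((-10, 10), (-4, 9)) = 6.0828
d((-10, 10), (9, 1)) = 21.0238
d((-10, 10), (7, 2)) = 18.7883
d((-4, 9), (9, 1)) = 15.2643
d((-4, 9), (7, 2)) = 13.0384
d((9, 1), (7, 2)) = 2.2361 <-- minimum

Closest pair: (9, 1) and (7, 2) with distance 2.2361

The closest pair is (9, 1) and (7, 2) with Euclidean distance 2.2361. For 5 points, brute-force pairwise comparison is shown above. For large n, the divide-and-conquer algorithm (sort by x, recurse on halves, check the dividing strip) achieves O(n log n).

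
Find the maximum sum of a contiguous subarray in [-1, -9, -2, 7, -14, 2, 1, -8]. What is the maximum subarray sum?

Using Kadane's algorithm on [-1, -9, -2, 7, -14, 2, 1, -8]:

Scanning through the array:
Position 1 (value -9): max_ending_here = -9, max_so_far = -1
Position 2 (value -2): max_ending_here = -2, max_so_far = -1
Position 3 (value 7): max_ending_here = 7, max_so_far = 7
Position 4 (value -14): max_ending_here = -7, max_so_far = 7
Position 5 (value 2): max_ending_here = 2, max_so_far = 7
Position 6 (value 1): max_ending_here = 3, max_so_far = 7
Position 7 (value -8): max_ending_here = -5, max_so_far = 7

Maximum subarray: [7]
Maximum sum: 7

The maximum subarray is [7] with sum 7. This subarray runs from index 3 to index 3.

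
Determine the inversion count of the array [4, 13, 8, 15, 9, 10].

Finding inversions in [4, 13, 8, 15, 9, 10]:

(1, 2): arr[1]=13 > arr[2]=8
(1, 4): arr[1]=13 > arr[4]=9
(1, 5): arr[1]=13 > arr[5]=10
(3, 4): arr[3]=15 > arr[4]=9
(3, 5): arr[3]=15 > arr[5]=10

Total inversions: 5

The array has 5 inversion(s): (1,2), (1,4), (1,5), (3,4), (3,5). Each pair (i,j) satisfies i < j and arr[i] > arr[j].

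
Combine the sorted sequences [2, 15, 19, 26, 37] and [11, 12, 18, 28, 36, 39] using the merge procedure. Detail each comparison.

Merging process:

Compare 2 vs 11: take 2 from left. Merged: [2]
Compare 15 vs 11: take 11 from right. Merged: [2, 11]
Compare 15 vs 12: take 12 from right. Merged: [2, 11, 12]
Compare 15 vs 18: take 15 from left. Merged: [2, 11, 12, 15]
Compare 19 vs 18: take 18 from right. Merged: [2, 11, 12, 15, 18]
Compare 19 vs 28: take 19 from left. Merged: [2, 11, 12, 15, 18, 19]
Compare 26 vs 28: take 26 from left. Merged: [2, 11, 12, 15, 18, 19, 26]
Compare 37 vs 28: take 28 from right. Merged: [2, 11, 12, 15, 18, 19, 26, 28]
Compare 37 vs 36: take 36 from right. Merged: [2, 11, 12, 15, 18, 19, 26, 28, 36]
Compare 37 vs 39: take 37 from left. Merged: [2, 11, 12, 15, 18, 19, 26, 28, 36, 37]
Append remaining from right: [39]. Merged: [2, 11, 12, 15, 18, 19, 26, 28, 36, 37, 39]

Final merged array: [2, 11, 12, 15, 18, 19, 26, 28, 36, 37, 39]
Total comparisons: 10

The merged array is [2, 11, 12, 15, 18, 19, 26, 28, 36, 37, 39], requiring 10 comparisons. The merge step runs in O(n) time where n is the total number of elements.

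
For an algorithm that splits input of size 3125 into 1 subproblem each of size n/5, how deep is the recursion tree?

For divide and conquer with division factor 5:

Problem sizes at each level:
Level 0: 3125
Level 1: 625
Level 2: 125
Level 3: 25
Level 4: 5
Level 5: 1

The root is level 0 and the size-1 base case is level 5 (the tree spans levels 0 through 5, i.e. 6 levels counting the root), so the depth is the number of divisions: log_5(3125) = 5

The recursion tree depth is log_5(3125) = 5. At each level, the problem size is divided by 5, so it takes 5 divisions to reduce to a base case of size 1. The algorithm makes 1 recursive call at each level.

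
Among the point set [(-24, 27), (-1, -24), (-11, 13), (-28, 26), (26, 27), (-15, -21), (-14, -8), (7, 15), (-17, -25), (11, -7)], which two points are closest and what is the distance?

Computing all pairwise distances among 10 points:

d((-24, 27), (-1, -24)) = 55.9464
d((-24, 27), (-11, 13)) = 19.105
d((-24, 27), (-28, 26)) = 4.1231 <-- minimum
d((-24, 27), (26, 27)) = 50.0
d((-24, 27), (-15, -21)) = 48.8365
d((-24, 27), (-14, -8)) = 36.4005
d((-24, 27), (7, 15)) = 33.2415
d((-24, 27), (-17, -25)) = 52.469
d((-24, 27), (11, -7)) = 48.7955
d((-1, -24), (-11, 13)) = 38.3275
d((-1, -24), (-28, 26)) = 56.8243
d((-1, -24), (26, 27)) = 57.7062
d((-1, -24), (-15, -21)) = 14.3178
d((-1, -24), (-14, -8)) = 20.6155
d((-1, -24), (7, 15)) = 39.8121
d((-1, -24), (-17, -25)) = 16.0312
d((-1, -24), (11, -7)) = 20.8087
d((-11, 13), (-28, 26)) = 21.4009
d((-11, 13), (26, 27)) = 39.5601
d((-11, 13), (-15, -21)) = 34.2345
d((-11, 13), (-14, -8)) = 21.2132
d((-11, 13), (7, 15)) = 18.1108
d((-11, 13), (-17, -25)) = 38.4708
d((-11, 13), (11, -7)) = 29.7321
d((-28, 26), (26, 27)) = 54.0093
d((-28, 26), (-15, -21)) = 48.7647
d((-28, 26), (-14, -8)) = 36.7696
d((-28, 26), (7, 15)) = 36.6879
d((-28, 26), (-17, -25)) = 52.1728
d((-28, 26), (11, -7)) = 51.0882
d((26, 27), (-15, -21)) = 63.1269
d((26, 27), (-14, -8)) = 53.1507
d((26, 27), (7, 15)) = 22.4722
d((26, 27), (-17, -25)) = 67.4759
d((26, 27), (11, -7)) = 37.1618
d((-15, -21), (-14, -8)) = 13.0384
d((-15, -21), (7, 15)) = 42.19
d((-15, -21), (-17, -25)) = 4.4721
d((-15, -21), (11, -7)) = 29.5296
d((-14, -8), (7, 15)) = 31.1448
d((-14, -8), (-17, -25)) = 17.2627
d((-14, -8), (11, -7)) = 25.02
d((7, 15), (-17, -25)) = 46.6476
d((7, 15), (11, -7)) = 22.3607
d((-17, -25), (11, -7)) = 33.2866

Closest pair: (-24, 27) and (-28, 26) with distance 4.1231

The closest pair is (-24, 27) and (-28, 26) with Euclidean distance 4.1231. For 10 points, brute-force pairwise comparison is shown above. For large n, the divide-and-conquer algorithm (sort by x, recurse on halves, check the dividing strip) achieves O(n log n).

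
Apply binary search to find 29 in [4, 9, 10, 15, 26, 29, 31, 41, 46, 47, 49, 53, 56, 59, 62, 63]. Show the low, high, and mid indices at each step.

Binary search for 29 in [4, 9, 10, 15, 26, 29, 31, 41, 46, 47, 49, 53, 56, 59, 62, 63]:

lo=0, hi=15, mid=7, arr[mid]=41 -> 41 > 29, search left half
lo=0, hi=6, mid=3, arr[mid]=15 -> 15 < 29, search right half
lo=4, hi=6, mid=5, arr[mid]=29 -> Found target at index 5!

Binary search finds 29 at index 5 after 3 comparisons. The search repeatedly halves the search space by comparing with the middle element.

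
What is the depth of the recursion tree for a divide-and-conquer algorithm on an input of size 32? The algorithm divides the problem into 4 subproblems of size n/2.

For divide and conquer with division factor 2:

Problem sizes at each level:
Level 0: 32
Level 1: 16
Level 2: 8
Level 3: 4
Level 4: 2
Level 5: 1

The root is level 0 and the size-1 base case is level 5 (the tree spans levels 0 through 5, i.e. 6 levels counting the root), so the depth is the number of divisions: log_2(32) = 5

The recursion tree depth is log_2(32) = 5. At each level, the problem size is divided by 2, so it takes 5 divisions to reduce to a base case of size 1. The algorithm makes 4 recursive calls at each level.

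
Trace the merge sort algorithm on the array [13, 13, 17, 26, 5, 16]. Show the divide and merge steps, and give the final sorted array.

Merge sort trace:

Split: [13, 13, 17, 26, 5, 16] -> [13, 13, 17] and [26, 5, 16]
  Split: [13, 13, 17] -> [13] and [13, 17]
    Split: [13, 17] -> [13] and [17]
    Merge: [13] + [17] -> [13, 17]
  Merge: [13] + [13, 17] -> [13, 13, 17]
  Split: [26, 5, 16] -> [26] and [5, 16]
    Split: [5, 16] -> [5] and [16]
    Merge: [5] + [16] -> [5, 16]
  Merge: [26] + [5, 16] -> [5, 16, 26]
Merge: [13, 13, 17] + [5, 16, 26] -> [5, 13, 13, 16, 17, 26]

Final sorted array: [5, 13, 13, 16, 17, 26]

The merge sort proceeds by recursively splitting the array and merging sorted halves.
After all merges, the sorted array is [5, 13, 13, 16, 17, 26].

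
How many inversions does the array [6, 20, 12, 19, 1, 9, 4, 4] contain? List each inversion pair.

Finding inversions in [6, 20, 12, 19, 1, 9, 4, 4]:

(0, 4): arr[0]=6 > arr[4]=1
(0, 6): arr[0]=6 > arr[6]=4
(0, 7): arr[0]=6 > arr[7]=4
(1, 2): arr[1]=20 > arr[2]=12
(1, 3): arr[1]=20 > arr[3]=19
(1, 4): arr[1]=20 > arr[4]=1
(1, 5): arr[1]=20 > arr[5]=9
(1, 6): arr[1]=20 > arr[6]=4
(1, 7): arr[1]=20 > arr[7]=4
(2, 4): arr[2]=12 > arr[4]=1
(2, 5): arr[2]=12 > arr[5]=9
(2, 6): arr[2]=12 > arr[6]=4
(2, 7): arr[2]=12 > arr[7]=4
(3, 4): arr[3]=19 > arr[4]=1
(3, 5): arr[3]=19 > arr[5]=9
(3, 6): arr[3]=19 > arr[6]=4
(3, 7): arr[3]=19 > arr[7]=4
(5, 6): arr[5]=9 > arr[6]=4
(5, 7): arr[5]=9 > arr[7]=4

Total inversions: 19

The array has 19 inversion(s): (0,4), (0,6), (0,7), (1,2), (1,3), (1,4), (1,5), (1,6), (1,7), (2,4), (2,5), (2,6), (2,7), (3,4), (3,5), (3,6), (3,7), (5,6), (5,7). Each pair (i,j) satisfies i < j and arr[i] > arr[j].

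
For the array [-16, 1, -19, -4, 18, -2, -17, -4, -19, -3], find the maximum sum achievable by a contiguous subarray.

Using Kadane's algorithm on [-16, 1, -19, -4, 18, -2, -17, -4, -19, -3]:

Scanning through the array:
Position 1 (value 1): max_ending_here = 1, max_so_far = 1
Position 2 (value -19): max_ending_here = -18, max_so_far = 1
Position 3 (value -4): max_ending_here = -4, max_so_far = 1
Position 4 (value 18): max_ending_here = 18, max_so_far = 18
Position 5 (value -2): max_ending_here = 16, max_so_far = 18
Position 6 (value -17): max_ending_here = -1, max_so_far = 18
Position 7 (value -4): max_ending_here = -4, max_so_far = 18
Position 8 (value -19): max_ending_here = -19, max_so_far = 18
Position 9 (value -3): max_ending_here = -3, max_so_far = 18

Maximum subarray: [18]
Maximum sum: 18

The maximum subarray is [18] with sum 18. This subarray runs from index 4 to index 4.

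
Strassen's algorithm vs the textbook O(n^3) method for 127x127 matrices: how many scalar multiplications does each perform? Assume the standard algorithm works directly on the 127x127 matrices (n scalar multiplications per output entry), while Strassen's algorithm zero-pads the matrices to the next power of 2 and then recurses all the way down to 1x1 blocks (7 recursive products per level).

Matrix multiplication for 127x127 matrices:

Strassen's algorithm requires power-of-2 dimensions. Pad 127x127 to 128x128 (next power of 2).

Standard algorithm: 127^3 = 2048383 multiplications
Strassen's algorithm: 7^(log2(128)) = 7^7 = 823543 multiplications
Savings: 2048383 - 823543 = 1224840 multiplications

Standard: 2048383 multiplications (127^3). Strassen: 823543 multiplications (7^7, after padding to 128x128). Strassen reduces 8 recursive multiplications to 7 at each level.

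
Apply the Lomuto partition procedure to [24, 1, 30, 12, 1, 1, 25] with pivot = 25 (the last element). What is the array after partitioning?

Lomuto partition with pivot = 25:

Initial array: [24, 1, 30, 12, 1, 1, 25]

arr[0]=24 <= 25: swap with position 0, array becomes [24, 1, 30, 12, 1, 1, 25]
arr[1]=1 <= 25: swap with position 1, array becomes [24, 1, 30, 12, 1, 1, 25]
arr[2]=30 > 25: no swap
arr[3]=12 <= 25: swap with position 2, array becomes [24, 1, 12, 30, 1, 1, 25]
arr[4]=1 <= 25: swap with position 3, array becomes [24, 1, 12, 1, 30, 1, 25]
arr[5]=1 <= 25: swap with position 4, array becomes [24, 1, 12, 1, 1, 30, 25]

Place pivot at position 5: [24, 1, 12, 1, 1, 25, 30]
Pivot position: 5

After partitioning with pivot 25, the array becomes [24, 1, 12, 1, 1, 25, 30]. The pivot is placed at index 5. All elements to the left of the pivot are <= 25, and all elements to the right are > 25.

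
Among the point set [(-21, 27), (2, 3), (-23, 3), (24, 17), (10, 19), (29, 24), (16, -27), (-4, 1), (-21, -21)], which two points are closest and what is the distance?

Computing all pairwise distances among 9 points:

d((-21, 27), (2, 3)) = 33.2415
d((-21, 27), (-23, 3)) = 24.0832
d((-21, 27), (24, 17)) = 46.0977
d((-21, 27), (10, 19)) = 32.0156
d((-21, 27), (29, 24)) = 50.0899
d((-21, 27), (16, -27)) = 65.4599
d((-21, 27), (-4, 1)) = 31.0644
d((-21, 27), (-21, -21)) = 48.0
d((2, 3), (-23, 3)) = 25.0
d((2, 3), (24, 17)) = 26.0768
d((2, 3), (10, 19)) = 17.8885
d((2, 3), (29, 24)) = 34.2053
d((2, 3), (16, -27)) = 33.1059
d((2, 3), (-4, 1)) = 6.3246 <-- minimum
d((2, 3), (-21, -21)) = 33.2415
d((-23, 3), (24, 17)) = 49.0408
d((-23, 3), (10, 19)) = 36.6742
d((-23, 3), (29, 24)) = 56.0803
d((-23, 3), (16, -27)) = 49.2037
d((-23, 3), (-4, 1)) = 19.105
d((-23, 3), (-21, -21)) = 24.0832
d((24, 17), (10, 19)) = 14.1421
d((24, 17), (29, 24)) = 8.6023
d((24, 17), (16, -27)) = 44.7214
d((24, 17), (-4, 1)) = 32.249
d((24, 17), (-21, -21)) = 58.8982
d((10, 19), (29, 24)) = 19.6469
d((10, 19), (16, -27)) = 46.3897
d((10, 19), (-4, 1)) = 22.8035
d((10, 19), (-21, -21)) = 50.6063
d((29, 24), (16, -27)) = 52.6308
d((29, 24), (-4, 1)) = 40.2244
d((29, 24), (-21, -21)) = 67.2681
d((16, -27), (-4, 1)) = 34.4093
d((16, -27), (-21, -21)) = 37.4833
d((-4, 1), (-21, -21)) = 27.8029

Closest pair: (2, 3) and (-4, 1) with distance 6.3246

The closest pair is (2, 3) and (-4, 1) with Euclidean distance 6.3246. For 9 points, brute-force pairwise comparison is shown above. For large n, the divide-and-conquer algorithm (sort by x, recurse on halves, check the dividing strip) achieves O(n log n).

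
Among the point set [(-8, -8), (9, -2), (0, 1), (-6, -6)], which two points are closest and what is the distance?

Computing all pairwise distances among 4 points:

d((-8, -8), (9, -2)) = 18.0278
d((-8, -8), (0, 1)) = 12.0416
d((-8, -8), (-6, -6)) = 2.8284 <-- minimum
d((9, -2), (0, 1)) = 9.4868
d((9, -2), (-6, -6)) = 15.5242
d((0, 1), (-6, -6)) = 9.2195

Closest pair: (-8, -8) and (-6, -6) with distance 2.8284

The closest pair is (-8, -8) and (-6, -6) with Euclidean distance 2.8284. For 4 points, brute-force pairwise comparison is shown above. For large n, the divide-and-conquer algorithm (sort by x, recurse on halves, check the dividing strip) achieves O(n log n).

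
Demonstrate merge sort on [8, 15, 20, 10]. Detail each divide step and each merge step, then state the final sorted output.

Merge sort trace:

Split: [8, 15, 20, 10] -> [8, 15] and [20, 10]
  Split: [8, 15] -> [8] and [15]
  Merge: [8] + [15] -> [8, 15]
  Split: [20, 10] -> [20] and [10]
  Merge: [20] + [10] -> [10, 20]
Merge: [8, 15] + [10, 20] -> [8, 10, 15, 20]

Final sorted array: [8, 10, 15, 20]

The merge sort proceeds by recursively splitting the array and merging sorted halves.
After all merges, the sorted array is [8, 10, 15, 20].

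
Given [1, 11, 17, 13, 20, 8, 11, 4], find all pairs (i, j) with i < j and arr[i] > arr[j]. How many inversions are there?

Finding inversions in [1, 11, 17, 13, 20, 8, 11, 4]:

(1, 5): arr[1]=11 > arr[5]=8
(1, 7): arr[1]=11 > arr[7]=4
(2, 3): arr[2]=17 > arr[3]=13
(2, 5): arr[2]=17 > arr[5]=8
(2, 6): arr[2]=17 > arr[6]=11
(2, 7): arr[2]=17 > arr[7]=4
(3, 5): arr[3]=13 > arr[5]=8
(3, 6): arr[3]=13 > arr[6]=11
(3, 7): arr[3]=13 > arr[7]=4
(4, 5): arr[4]=20 > arr[5]=8
(4, 6): arr[4]=20 > arr[6]=11
(4, 7): arr[4]=20 > arr[7]=4
(5, 7): arr[5]=8 > arr[7]=4
(6, 7): arr[6]=11 > arr[7]=4

Total inversions: 14

The array has 14 inversion(s): (1,5), (1,7), (2,3), (2,5), (2,6), (2,7), (3,5), (3,6), (3,7), (4,5), (4,6), (4,7), (5,7), (6,7). Each pair (i,j) satisfies i < j and arr[i] > arr[j].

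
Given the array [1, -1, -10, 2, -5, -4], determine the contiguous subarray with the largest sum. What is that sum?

Using Kadane's algorithm on [1, -1, -10, 2, -5, -4]:

Scanning through the array:
Position 1 (value -1): max_ending_here = 0, max_so_far = 1
Position 2 (value -10): max_ending_here = -10, max_so_far = 1
Position 3 (value 2): max_ending_here = 2, max_so_far = 2
Position 4 (value -5): max_ending_here = -3, max_so_far = 2
Position 5 (value -4): max_ending_here = -4, max_so_far = 2

Maximum subarray: [2]
Maximum sum: 2

The maximum subarray is [2] with sum 2. This subarray runs from index 3 to index 3.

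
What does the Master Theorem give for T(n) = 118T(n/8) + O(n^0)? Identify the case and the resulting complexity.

Master Theorem for T(n) = 118T(n/8) + O(n^0):

a = 118, b = 8, c = 0
log_b(a) = log_8(118) = 2.2942

Case 1: c = 0 < log_8(118) = 2.2942
T(n) = O(n^(log_8 118))

For T(n) = 118T(n/8) + O(n^0): log_8(118) = 2.2942. This is Case 1 of the Master Theorem (c < log_b(a), work dominated by leaves), giving O(n^(log_8 118)).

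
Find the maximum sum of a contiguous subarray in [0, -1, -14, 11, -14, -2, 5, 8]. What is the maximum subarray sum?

Using Kadane's algorithm on [0, -1, -14, 11, -14, -2, 5, 8]:

Scanning through the array:
Position 1 (value -1): max_ending_here = -1, max_so_far = 0
Position 2 (value -14): max_ending_here = -14, max_so_far = 0
Position 3 (value 11): max_ending_here = 11, max_so_far = 11
Position 4 (value -14): max_ending_here = -3, max_so_far = 11
Position 5 (value -2): max_ending_here = -2, max_so_far = 11
Position 6 (value 5): max_ending_here = 5, max_so_far = 11
Position 7 (value 8): max_ending_here = 13, max_so_far = 13

Maximum subarray: [5, 8]
Maximum sum: 13

The maximum subarray is [5, 8] with sum 13. This subarray runs from index 6 to index 7.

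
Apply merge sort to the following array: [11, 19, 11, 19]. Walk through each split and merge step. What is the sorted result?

Merge sort trace:

Split: [11, 19, 11, 19] -> [11, 19] and [11, 19]
  Split: [11, 19] -> [11] and [19]
  Merge: [11] + [19] -> [11, 19]
  Split: [11, 19] -> [11] and [19]
  Merge: [11] + [19] -> [11, 19]
Merge: [11, 19] + [11, 19] -> [11, 11, 19, 19]

Final sorted array: [11, 11, 19, 19]

The merge sort proceeds by recursively splitting the array and merging sorted halves.
After all merges, the sorted array is [11, 11, 19, 19].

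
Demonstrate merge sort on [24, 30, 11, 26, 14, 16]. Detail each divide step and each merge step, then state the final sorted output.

Merge sort trace:

Split: [24, 30, 11, 26, 14, 16] -> [24, 30, 11] and [26, 14, 16]
  Split: [24, 30, 11] -> [24] and [30, 11]
    Split: [30, 11] -> [30] and [11]
    Merge: [30] + [11] -> [11, 30]
  Merge: [24] + [11, 30] -> [11, 24, 30]
  Split: [26, 14, 16] -> [26] and [14, 16]
    Split: [14, 16] -> [14] and [16]
    Merge: [14] + [16] -> [14, 16]
  Merge: [26] + [14, 16] -> [14, 16, 26]
Merge: [11, 24, 30] + [14, 16, 26] -> [11, 14, 16, 24, 26, 30]

Final sorted array: [11, 14, 16, 24, 26, 30]

The merge sort proceeds by recursively splitting the array and merging sorted halves.
After all merges, the sorted array is [11, 14, 16, 24, 26, 30].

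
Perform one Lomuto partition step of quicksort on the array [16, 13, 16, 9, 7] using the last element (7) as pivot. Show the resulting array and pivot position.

Lomuto partition with pivot = 7:

Initial array: [16, 13, 16, 9, 7]

arr[0]=16 > 7: no swap
arr[1]=13 > 7: no swap
arr[2]=16 > 7: no swap
arr[3]=9 > 7: no swap

Place pivot at position 0: [7, 13, 16, 9, 16]
Pivot position: 0

After partitioning with pivot 7, the array becomes [7, 13, 16, 9, 16]. The pivot is placed at index 0. All elements to the left of the pivot are <= 7, and all elements to the right are > 7.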